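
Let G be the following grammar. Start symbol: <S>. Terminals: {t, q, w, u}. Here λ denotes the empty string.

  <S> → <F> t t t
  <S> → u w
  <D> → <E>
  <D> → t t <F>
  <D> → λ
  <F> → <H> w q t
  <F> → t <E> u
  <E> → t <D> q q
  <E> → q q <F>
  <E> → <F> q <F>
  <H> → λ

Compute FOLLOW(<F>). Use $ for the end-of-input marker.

FIRST(<H>) = {λ}
FIRST(<F>) = {t, w}  (via <H> w q t)
FIRST(<S>) = {t, u, w}  (via <F> t t t)
FIRST(<E>) = {q, t, w}  (via <F> q <F>)
FIRST(<D>) = {λ, q, t, w}  (via <E>)
FOLLOW(<S>) includes $ since <S> is the start symbol.
FOLLOW(<S>): <S> appears on no right-hand side. Thus FOLLOW(<S>) = {$}.
FOLLOW(<D>): in <E>→t <D> q q, <D> is followed by q q with FIRST {q}. Thus FOLLOW(<D>) = {q}.
FOLLOW(<E>): in <D>→<E>, the suffix after <E> is empty, so FOLLOW(<E>) ⊇ FOLLOW(<D>) = {q}; in <F>→t <E> u, <E> is followed by u with FIRST {u}. Thus FOLLOW(<E>) = {q, u}.
FOLLOW(<F>): in <S>→<F> t t t, <F> is followed by t t t with FIRST {t}; in <D>→t t <F>, the suffix after <F> is empty, so FOLLOW(<F>) ⊇ FOLLOW(<D>) = {q}; in <E>→q q <F>, the suffix after <F> is empty, so FOLLOW(<F>) ⊇ FOLLOW(<E>) = {q, u}; in <E>→<F> q <F> (occurrence 1), <F> is followed by q <F> with FIRST {q}; in <E>→<F> q <F> (occurrence 2), the suffix after <F> is empty, so FOLLOW(<F>) ⊇ FOLLOW(<E>) = {q, u}. Thus FOLLOW(<F>) = {q, t, u}.
FOLLOW(<H>): in <F>→<H> w q t, <H> is followed by w q t with FIRST {w}. Thus FOLLOW(<H>) = {w}.

{q, t, u}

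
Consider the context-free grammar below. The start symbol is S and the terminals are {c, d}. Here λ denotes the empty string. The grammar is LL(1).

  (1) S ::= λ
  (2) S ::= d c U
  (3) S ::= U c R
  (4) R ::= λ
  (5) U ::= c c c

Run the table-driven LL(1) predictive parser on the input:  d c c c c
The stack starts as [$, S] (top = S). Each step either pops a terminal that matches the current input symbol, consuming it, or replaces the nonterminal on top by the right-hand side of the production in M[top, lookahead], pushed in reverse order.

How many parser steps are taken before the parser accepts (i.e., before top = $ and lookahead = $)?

7

step 1: stack=$ S  input=d c c c c $  — expand S ::= d c U
step 2: stack=$ U c d  input=d c c c c $  — match d
step 3: stack=$ U c  input=c c c c $  — match c
step 4: stack=$ U  input=c c c $  — expand U ::= c c c
step 5: stack=$ c c c  input=c c c $  — match c
step 6: stack=$ c c  input=c c $  — match c
step 7: stack=$ c  input=c $  — match c
Accept reached after 7 steps.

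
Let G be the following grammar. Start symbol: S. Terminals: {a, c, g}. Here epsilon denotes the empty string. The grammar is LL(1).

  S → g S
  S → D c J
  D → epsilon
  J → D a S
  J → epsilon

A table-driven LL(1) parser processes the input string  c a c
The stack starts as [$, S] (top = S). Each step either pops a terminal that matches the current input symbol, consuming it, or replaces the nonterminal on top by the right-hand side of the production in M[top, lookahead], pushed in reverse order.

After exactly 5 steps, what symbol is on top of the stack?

a

step 1: stack=$ S  input=c a c $  — expand S → D c J
step 2: stack=$ J c D  input=c a c $  — expand D → epsilon
step 3: stack=$ J c  input=c a c $  — match c
step 4: stack=$ J  input=a c $  — expand J → D a S
step 5: stack=$ S a D  input=a c $  — expand D → epsilon
Stack after step 5: $ S a (top = a).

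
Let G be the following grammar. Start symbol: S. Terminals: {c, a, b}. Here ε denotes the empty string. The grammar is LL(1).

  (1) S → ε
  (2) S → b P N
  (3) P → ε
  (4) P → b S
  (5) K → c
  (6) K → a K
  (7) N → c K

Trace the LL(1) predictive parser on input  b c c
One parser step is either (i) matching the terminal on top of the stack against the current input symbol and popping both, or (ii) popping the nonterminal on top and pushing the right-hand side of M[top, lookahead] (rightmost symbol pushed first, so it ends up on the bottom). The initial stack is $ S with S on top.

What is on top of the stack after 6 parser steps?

step 1: stack=$ S  input=b c c $  — expand S → b P N
step 2: stack=$ N P b  input=b c c $  — match b
step 3: stack=$ N P  input=c c $  — expand P → ε
step 4: stack=$ N  input=c c $  — expand N → c K
step 5: stack=$ K c  input=c c $  — match c
step 6: stack=$ K  input=c $  — expand K → c
Stack after step 6: $ c (top = c).

c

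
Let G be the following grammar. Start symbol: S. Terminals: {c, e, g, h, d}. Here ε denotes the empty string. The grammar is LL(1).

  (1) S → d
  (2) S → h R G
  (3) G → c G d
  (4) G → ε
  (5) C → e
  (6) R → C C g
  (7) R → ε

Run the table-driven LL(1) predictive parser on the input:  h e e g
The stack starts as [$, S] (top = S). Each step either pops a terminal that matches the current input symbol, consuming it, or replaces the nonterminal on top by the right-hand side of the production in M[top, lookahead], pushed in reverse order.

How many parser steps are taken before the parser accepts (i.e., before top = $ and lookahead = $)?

step 1: stack=$ S  input=h e e g $  — expand S → h R G
step 2: stack=$ G R h  input=h e e g $  — match h
step 3: stack=$ G R  input=e e g $  — expand R → C C g
step 4: stack=$ G g C C  input=e e g $  — expand C → e
step 5: stack=$ G g C e  input=e e g $  — match e
step 6: stack=$ G g C  input=e g $  — expand C → e
step 7: stack=$ G g e  input=e g $  — match e
step 8: stack=$ G g  input=g $  — match g
step 9: stack=$ G  input=$  — expand G → ε
Accept reached after 9 steps.

9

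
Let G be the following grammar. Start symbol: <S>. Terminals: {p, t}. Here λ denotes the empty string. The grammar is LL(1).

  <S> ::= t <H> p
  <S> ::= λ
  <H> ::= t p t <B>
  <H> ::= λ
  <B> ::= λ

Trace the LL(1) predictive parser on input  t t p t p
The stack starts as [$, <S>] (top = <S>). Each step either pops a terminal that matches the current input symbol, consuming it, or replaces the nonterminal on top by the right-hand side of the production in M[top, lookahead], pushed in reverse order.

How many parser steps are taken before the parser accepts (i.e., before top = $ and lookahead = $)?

     Stack          Input        Action
  1  $ <S>          t t p t p $  expand <S> ::= t <H> p
  2  $ p <H> t      t t p t p $  match t
  3  $ p <H>        t p t p $    expand <H> ::= t p t <B>
  4  $ p <B> t p t  t p t p $    match t
  5  $ p <B> t p    p t p $      match p
  6  $ p <B> t      t p $        match t
  7  $ p <B>        p $          expand <B> ::= λ
  8  $ p            p $          match p
Accept reached after 8 steps.

8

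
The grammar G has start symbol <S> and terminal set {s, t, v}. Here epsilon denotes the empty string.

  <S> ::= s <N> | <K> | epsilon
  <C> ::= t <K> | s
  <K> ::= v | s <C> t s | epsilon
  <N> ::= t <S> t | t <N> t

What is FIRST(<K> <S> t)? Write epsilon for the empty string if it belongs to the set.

FIRST(<C>): from <C>::=t <K> we get {t}; from <C>::=s we get {s}. So FIRST(<C>) = {s, t}.
FIRST(<K>): from <K>::=v we get {v}; from <K>::=s <C> t s we get {s}; from <K>::=epsilon we get {epsilon}. So FIRST(<K>) = {epsilon, s, v}.
FIRST(<N>): from <N>::=t <S> t we get {t}; from <N>::=t <N> t we get {t}. So FIRST(<N>) = {t}.
FIRST(<S>): from <S>::=s <N> we get {s}; from <S>::=<K> we get {epsilon, s, v}; from <S>::=epsilon we get {epsilon}. So FIRST(<S>) = {epsilon, s, v}.
FIRST(<K> <S> t): take FIRST of each symbol in turn, carrying on past any symbol whose FIRST contains epsilon; result {s, t, v}.

{s, t, v}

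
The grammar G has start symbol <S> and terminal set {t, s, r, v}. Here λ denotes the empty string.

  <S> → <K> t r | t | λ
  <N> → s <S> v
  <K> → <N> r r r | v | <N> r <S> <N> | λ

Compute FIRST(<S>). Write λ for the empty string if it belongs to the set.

{λ, s, t, v}

FIRST(<N>) = {s}
FIRST(<K>) = {λ, s, v}  (via <N> r r r, <N> r <S> <N>)
FIRST(<S>) = {λ, s, t, v}  (via <K> t r)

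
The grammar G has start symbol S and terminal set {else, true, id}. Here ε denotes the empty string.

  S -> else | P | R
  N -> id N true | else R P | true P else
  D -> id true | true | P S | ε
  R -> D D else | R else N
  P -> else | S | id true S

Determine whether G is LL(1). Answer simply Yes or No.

FIRST(S) = {else, id, true}
FIRST(N) = {else, id, true}
FIRST(D) = {ε, else, id, true}
FIRST(R) = {else, id, true}
FIRST(P) = {else, id, true}
FOLLOW(S) = {$, else, id, true}
FOLLOW(N) = {$, else, id, true}
FOLLOW(D) = {else, id, true}
FOLLOW(R) = {$, else, id, true}
FOLLOW(P) = {$, else, id, true}
Cell M[D, else] receives both D -> P S and D -> ε — the grammar is not LL(1).

No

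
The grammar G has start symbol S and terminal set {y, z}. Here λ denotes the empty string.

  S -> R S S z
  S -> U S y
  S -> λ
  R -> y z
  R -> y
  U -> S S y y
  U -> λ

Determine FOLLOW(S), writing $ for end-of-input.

FIRST(R) = {y}
FIRST(S) = {λ, y}  (via R S S z, U S y)
FIRST(U) = {λ, y}  (via S S y y)
FOLLOW(S) includes $ since S is the start symbol.
FOLLOW(S): in S->R S S z (occurrence 1), S is followed by S z with FIRST {y, z}; in S->R S S z (occurrence 2), S is followed by z with FIRST {z}; in S->U S y, S is followed by y with FIRST {y}; in U->S S y y (occurrence 1), S is followed by S y y with FIRST {y}; in U->S S y y (occurrence 2), S is followed by y y with FIRST {y}. Thus FOLLOW(S) = {$, y, z}.
FOLLOW(R): in S->R S S z, R is followed by S S z with FIRST {y, z}. Thus FOLLOW(R) = {y, z}.
FOLLOW(U): in S->U S y, U is followed by S y with FIRST {y}. Thus FOLLOW(U) = {y}.

{$, y, z}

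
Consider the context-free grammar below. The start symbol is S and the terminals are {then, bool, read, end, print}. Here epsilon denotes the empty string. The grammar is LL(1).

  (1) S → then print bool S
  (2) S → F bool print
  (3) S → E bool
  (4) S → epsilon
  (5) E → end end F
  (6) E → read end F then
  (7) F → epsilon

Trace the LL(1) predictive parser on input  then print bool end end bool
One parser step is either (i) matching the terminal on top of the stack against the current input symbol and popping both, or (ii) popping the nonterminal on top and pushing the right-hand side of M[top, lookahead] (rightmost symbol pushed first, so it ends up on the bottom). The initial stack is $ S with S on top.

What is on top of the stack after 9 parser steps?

bool

     Stack                Input                           Action
  1  $ S                  then print bool end end bool $  expand S → then print bool S
  2  $ S bool print then  then print bool end end bool $  match then
  3  $ S bool print       print bool end end bool $       match print
  4  $ S bool             bool end end bool $             match bool
  5  $ S                  end end bool $                  expand S → E bool
  6  $ bool E             end end bool $                  expand E → end end F
  7  $ bool F end end     end end bool $                  match end
  8  $ bool F end         end bool $                      match end
  9  $ bool F             bool $                          expand F → epsilon
Stack after step 9: $ bool (top = bool).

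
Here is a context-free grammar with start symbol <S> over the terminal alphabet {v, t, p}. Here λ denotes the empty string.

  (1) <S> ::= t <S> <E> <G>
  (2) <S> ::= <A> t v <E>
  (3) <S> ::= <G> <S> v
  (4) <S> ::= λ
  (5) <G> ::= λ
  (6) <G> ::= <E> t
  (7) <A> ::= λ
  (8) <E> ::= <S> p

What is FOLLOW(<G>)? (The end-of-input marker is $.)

{$, p, t, v}

FIRST(<A>): from <A>::=λ we get {λ}. So FIRST(<A>) = {λ}.
FIRST(<S>): from <S>::=t <S> <E> <G> we get {t}; from <S>::=<A> t v <E> we get {t}; from <S>::=<G> <S> v we get {p, t, v}; from <S>::=λ we get {λ}. So FIRST(<S>) = {λ, p, t, v}.
FIRST(<E>): from <E>::=<S> p we get {p, t, v}. So FIRST(<E>) = {p, t, v}.
FIRST(<G>): from <G>::=λ we get {λ}; from <G>::=<E> t we get {p, t, v}. So FIRST(<G>) = {λ, p, t, v}.
FOLLOW(<S>) includes $ since <S> is the start symbol.
FOLLOW(<S>): in <S>::=t <S> <E> <G>, <S> is followed by <E> <G> with FIRST {p, t, v}; in <S>::=<G> <S> v, <S> is followed by v with FIRST {v}; in <E>::=<S> p, <S> is followed by p with FIRST {p}. Thus FOLLOW(<S>) = {$, p, t, v}.
FOLLOW(<G>): in <S>::=t <S> <E> <G>, the suffix after <G> is empty, so FOLLOW(<G>) ⊇ FOLLOW(<S>) = {$, p, t, v}; in <S>::=<G> <S> v, <G> is followed by <S> v with FIRST {p, t, v}. Thus FOLLOW(<G>) = {$, p, t, v}.
FOLLOW(<A>): in <S>::=<A> t v <E>, <A> is followed by t v <E> with FIRST {t}. Thus FOLLOW(<A>) = {t}.
FOLLOW(<E>): in <S>::=t <S> <E> <G>, <E> is followed by <G> with FIRST {λ, p, t, v}; in <S>::=t <S> <E> <G>, the suffix after <E> is nullable, so FOLLOW(<E>) ⊇ FOLLOW(<S>) = {$, p, t, v}; in <S>::=<A> t v <E>, the suffix after <E> is empty, so FOLLOW(<E>) ⊇ FOLLOW(<S>) = {$, p, t, v}; in <G>::=<E> t, <E> is followed by t with FIRST {t}. Thus FOLLOW(<E>) = {$, p, t, v}.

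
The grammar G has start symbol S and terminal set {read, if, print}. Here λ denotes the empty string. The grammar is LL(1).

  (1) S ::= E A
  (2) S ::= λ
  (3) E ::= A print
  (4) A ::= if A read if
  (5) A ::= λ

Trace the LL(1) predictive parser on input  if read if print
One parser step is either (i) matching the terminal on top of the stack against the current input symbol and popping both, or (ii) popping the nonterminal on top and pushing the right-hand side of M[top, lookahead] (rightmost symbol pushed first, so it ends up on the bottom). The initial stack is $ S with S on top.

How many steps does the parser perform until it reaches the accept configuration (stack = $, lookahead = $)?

9

     Stack                   Input               Action
  1  $ S                     if read if print $  expand S ::= E A
  2  $ A E                   if read if print $  expand E ::= A print
  3  $ A print A             if read if print $  expand A ::= if A read if
  4  $ A print if read A if  if read if print $  match if
  5  $ A print if read A     read if print $     expand A ::= λ
  6  $ A print if read       read if print $     match read
  7  $ A print if            if print $          match if
  8  $ A print               print $             match print
  9  $ A                     $                   expand A ::= λ
Accept reached after 9 steps.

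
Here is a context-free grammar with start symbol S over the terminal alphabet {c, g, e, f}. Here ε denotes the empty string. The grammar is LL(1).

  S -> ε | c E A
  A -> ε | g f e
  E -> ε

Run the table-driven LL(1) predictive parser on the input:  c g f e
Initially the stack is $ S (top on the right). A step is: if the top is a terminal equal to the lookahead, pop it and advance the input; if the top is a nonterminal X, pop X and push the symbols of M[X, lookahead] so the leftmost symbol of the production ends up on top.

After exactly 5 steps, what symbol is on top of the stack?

     Stack    Input      Action
  1  $ S      c g f e $  expand S -> c E A
  2  $ A E c  c g f e $  match c
  3  $ A E    g f e $    expand E -> ε
  4  $ A      g f e $    expand A -> g f e
  5  $ e f g  g f e $    match g
Stack after step 5: $ e f (top = f).

f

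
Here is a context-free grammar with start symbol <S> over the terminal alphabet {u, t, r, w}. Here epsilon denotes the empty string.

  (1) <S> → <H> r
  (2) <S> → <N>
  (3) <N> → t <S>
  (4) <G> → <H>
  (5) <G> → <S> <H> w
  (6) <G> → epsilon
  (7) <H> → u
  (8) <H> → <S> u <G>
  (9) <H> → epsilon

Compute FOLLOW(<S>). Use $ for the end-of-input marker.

FIRST(<N>) = {t}
FIRST(<S>) = {r, t, u}  (via <H> r, <N>)
FIRST(<H>) = {epsilon, r, t, u}  (via <S> u <G>)
FIRST(<G>) = {epsilon, r, t, u}  (via <H>, <S> <H> w)
FOLLOW(<S>) includes $ since <S> is the start symbol.
FOLLOW(<S>): in <N>→t <S>, the suffix after <S> is empty, so FOLLOW(<S>) ⊇ FOLLOW(<N>) = {$, r, t, u, w}; in <G>→<S> <H> w, <S> is followed by <H> w with FIRST {r, t, u, w}; in <H>→<S> u <G>, <S> is followed by u <G> with FIRST {u}. Thus FOLLOW(<S>) = {$, r, t, u, w}.
FOLLOW(<N>): in <S>→<N>, the suffix after <N> is empty, so FOLLOW(<N>) ⊇ FOLLOW(<S>) = {$, r, t, u, w}. Thus FOLLOW(<N>) = {$, r, t, u, w}.
FOLLOW(<G>): in <H>→<S> u <G>, the suffix after <G> is empty, so FOLLOW(<G>) ⊇ FOLLOW(<H>) = {r, w}. Thus FOLLOW(<G>) = {r, w}.
FOLLOW(<H>): in <S>→<H> r, <H> is followed by r with FIRST {r}; in <G>→<H>, the suffix after <H> is empty, so FOLLOW(<H>) ⊇ FOLLOW(<G>) = {r, w}; in <G>→<S> <H> w, <H> is followed by w with FIRST {w}. Thus FOLLOW(<H>) = {r, w}.

{$, r, t, u, w}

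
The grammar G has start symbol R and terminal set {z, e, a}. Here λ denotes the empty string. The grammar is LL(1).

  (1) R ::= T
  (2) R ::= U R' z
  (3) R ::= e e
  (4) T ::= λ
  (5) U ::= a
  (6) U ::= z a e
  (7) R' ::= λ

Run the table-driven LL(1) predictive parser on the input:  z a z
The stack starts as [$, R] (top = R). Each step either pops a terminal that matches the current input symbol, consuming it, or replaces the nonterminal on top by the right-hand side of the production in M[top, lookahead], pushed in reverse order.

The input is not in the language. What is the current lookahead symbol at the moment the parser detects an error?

z

     Stack         Input    Action
  1  $ R           z a z $  expand R ::= U R' z
  2  $ z R' U      z a z $  expand U ::= z a e
  3  $ z R' e a z  z a z $  match z
  4  $ z R' e a    a z $    match a
  5  $ z R' e      z $      error: top is terminal e but lookahead is z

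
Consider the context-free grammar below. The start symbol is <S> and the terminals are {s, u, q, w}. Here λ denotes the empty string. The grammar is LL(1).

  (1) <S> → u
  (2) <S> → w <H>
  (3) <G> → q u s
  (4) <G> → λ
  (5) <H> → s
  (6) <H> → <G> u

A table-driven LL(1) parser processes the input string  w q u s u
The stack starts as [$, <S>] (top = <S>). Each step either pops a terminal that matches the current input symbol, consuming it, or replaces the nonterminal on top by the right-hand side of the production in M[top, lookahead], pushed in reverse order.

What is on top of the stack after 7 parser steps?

u

     Stack      Input        Action
  1  $ <S>      w q u s u $  expand <S> → w <H>
  2  $ <H> w    w q u s u $  match w
  3  $ <H>      q u s u $    expand <H> → <G> u
  4  $ u <G>    q u s u $    expand <G> → q u s
  5  $ u s u q  q u s u $    match q
  6  $ u s u    u s u $      match u
  7  $ u s      s u $        match s
Stack after step 7: $ u (top = u).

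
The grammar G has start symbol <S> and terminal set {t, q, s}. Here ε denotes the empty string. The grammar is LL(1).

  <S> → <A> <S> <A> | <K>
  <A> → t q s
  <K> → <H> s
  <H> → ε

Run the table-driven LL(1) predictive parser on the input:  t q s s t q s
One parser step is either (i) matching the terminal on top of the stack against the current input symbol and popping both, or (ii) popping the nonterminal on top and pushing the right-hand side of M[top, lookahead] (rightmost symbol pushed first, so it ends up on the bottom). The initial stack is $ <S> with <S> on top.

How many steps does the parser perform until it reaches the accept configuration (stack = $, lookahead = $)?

13

      Stack            Input            Action
   1  $ <S>            t q s s t q s $  expand <S> → <A> <S> <A>
   2  $ <A> <S> <A>    t q s s t q s $  expand <A> → t q s
   3  $ <A> <S> s q t  t q s s t q s $  match t
   4  $ <A> <S> s q    q s s t q s $    match q
   5  $ <A> <S> s      s s t q s $      match s
   6  $ <A> <S>        s t q s $        expand <S> → <K>
   7  $ <A> <K>        s t q s $        expand <K> → <H> s
   8  $ <A> s <H>      s t q s $        expand <H> → ε
   9  $ <A> s          s t q s $        match s
  10  $ <A>            t q s $          expand <A> → t q s
  11  $ s q t          t q s $          match t
  12  $ s q            q s $            match q
  13  $ s              s $              match s
Accept reached after 13 steps.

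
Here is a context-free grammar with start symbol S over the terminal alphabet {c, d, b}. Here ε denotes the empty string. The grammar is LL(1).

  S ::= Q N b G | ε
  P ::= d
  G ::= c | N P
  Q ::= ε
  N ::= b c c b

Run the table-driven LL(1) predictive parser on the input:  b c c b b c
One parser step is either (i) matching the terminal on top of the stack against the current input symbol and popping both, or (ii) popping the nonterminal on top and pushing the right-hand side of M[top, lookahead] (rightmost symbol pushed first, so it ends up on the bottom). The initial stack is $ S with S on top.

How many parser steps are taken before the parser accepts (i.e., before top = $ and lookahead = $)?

step 1: stack=$ S  input=b c c b b c $  — expand S ::= Q N b G
step 2: stack=$ G b N Q  input=b c c b b c $  — expand Q ::= ε
step 3: stack=$ G b N  input=b c c b b c $  — expand N ::= b c c b
step 4: stack=$ G b b c c b  input=b c c b b c $  — match b
step 5: stack=$ G b b c c  input=c c b b c $  — match c
step 6: stack=$ G b b c  input=c b b c $  — match c
step 7: stack=$ G b b  input=b b c $  — match b
step 8: stack=$ G b  input=b c $  — match b
step 9: stack=$ G  input=c $  — expand G ::= c
step 10: stack=$ c  input=c $  — match c
Accept reached after 10 steps.

10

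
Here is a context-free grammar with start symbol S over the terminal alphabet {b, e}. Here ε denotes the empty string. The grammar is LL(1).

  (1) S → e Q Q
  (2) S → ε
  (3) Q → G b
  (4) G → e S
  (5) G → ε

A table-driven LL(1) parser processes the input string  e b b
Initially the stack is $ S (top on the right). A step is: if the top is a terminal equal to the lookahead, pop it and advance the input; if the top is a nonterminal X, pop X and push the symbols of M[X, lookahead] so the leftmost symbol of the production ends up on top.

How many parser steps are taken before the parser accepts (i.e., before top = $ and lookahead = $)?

step 1: stack=$ S  input=e b b $  — expand S → e Q Q
step 2: stack=$ Q Q e  input=e b b $  — match e
step 3: stack=$ Q Q  input=b b $  — expand Q → G b
step 4: stack=$ Q b G  input=b b $  — expand G → ε
step 5: stack=$ Q b  input=b b $  — match b
step 6: stack=$ Q  input=b $  — expand Q → G b
step 7: stack=$ b G  input=b $  — expand G → ε
step 8: stack=$ b  input=b $  — match b
Accept reached after 8 steps.

8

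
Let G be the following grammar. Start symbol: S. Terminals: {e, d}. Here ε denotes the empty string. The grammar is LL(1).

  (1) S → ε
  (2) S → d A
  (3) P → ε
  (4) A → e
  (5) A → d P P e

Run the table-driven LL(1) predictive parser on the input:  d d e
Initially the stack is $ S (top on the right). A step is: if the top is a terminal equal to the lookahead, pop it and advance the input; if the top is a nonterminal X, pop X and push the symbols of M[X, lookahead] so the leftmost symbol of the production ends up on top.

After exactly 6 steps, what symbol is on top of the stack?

step 1: stack=$ S  input=d d e $  — expand S → d A
step 2: stack=$ A d  input=d d e $  — match d
step 3: stack=$ A  input=d e $  — expand A → d P P e
step 4: stack=$ e P P d  input=d e $  — match d
step 5: stack=$ e P P  input=e $  — expand P → ε
step 6: stack=$ e P  input=e $  — expand P → ε
Stack after step 6: $ e (top = e).

e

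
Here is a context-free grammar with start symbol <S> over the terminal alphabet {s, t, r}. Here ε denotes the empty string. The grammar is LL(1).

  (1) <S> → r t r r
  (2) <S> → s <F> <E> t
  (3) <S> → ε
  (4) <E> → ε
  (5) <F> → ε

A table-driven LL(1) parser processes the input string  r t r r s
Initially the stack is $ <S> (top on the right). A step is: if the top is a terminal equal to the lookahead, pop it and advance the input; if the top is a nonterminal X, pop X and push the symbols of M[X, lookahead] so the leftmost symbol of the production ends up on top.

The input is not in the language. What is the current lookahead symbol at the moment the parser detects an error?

s

     Stack      Input        Action
  1  $ <S>      r t r r s $  expand <S> → r t r r
  2  $ r r t r  r t r r s $  match r
  3  $ r r t    t r r s $    match t
  4  $ r r      r r s $      match r
  5  $ r        r s $        match r
  6  $          s $          error: stack empty but input remains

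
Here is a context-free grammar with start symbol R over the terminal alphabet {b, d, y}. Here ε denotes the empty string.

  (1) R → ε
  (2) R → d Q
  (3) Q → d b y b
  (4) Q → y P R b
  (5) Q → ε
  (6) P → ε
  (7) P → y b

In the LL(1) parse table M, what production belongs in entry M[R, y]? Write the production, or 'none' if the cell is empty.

none

FIRST(R): from R→ε we get {ε}; from R→d Q we get {d}. So FIRST(R) = {ε, d}.
FIRST(Q): from Q→d b y b we get {d}; from Q→y P R b we get {y}; from Q→ε we get {ε}. So FIRST(Q) = {ε, d, y}.
FIRST(P): from P→ε we get {ε}; from P→y b we get {y}. So FIRST(P) = {ε, y}.
FOLLOW(R) includes $ since R is the start symbol.
FOLLOW(R): in Q→y P R b, R is followed by b with FIRST {b}. Thus FOLLOW(R) = {$, b}.
For R → ε: FIRST(ε) = {ε}, so it goes in M[R, t] for t ∈ {}; since ε ∈ FIRST, also for every t ∈ FOLLOW(R) = {$, b}.
For R → d Q: FIRST(d Q) = {d}, so it goes in M[R, t] for t ∈ {d}.
None of these place a production in M[R, y].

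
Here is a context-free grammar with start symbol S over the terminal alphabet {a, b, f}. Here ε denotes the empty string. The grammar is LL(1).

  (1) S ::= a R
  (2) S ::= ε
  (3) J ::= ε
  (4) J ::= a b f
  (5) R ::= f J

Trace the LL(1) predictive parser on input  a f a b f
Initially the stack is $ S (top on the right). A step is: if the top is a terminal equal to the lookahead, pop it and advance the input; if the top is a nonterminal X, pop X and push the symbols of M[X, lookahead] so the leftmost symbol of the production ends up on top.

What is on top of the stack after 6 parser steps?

b

step 1: stack=$ S  input=a f a b f $  — expand S ::= a R
step 2: stack=$ R a  input=a f a b f $  — match a
step 3: stack=$ R  input=f a b f $  — expand R ::= f J
step 4: stack=$ J f  input=f a b f $  — match f
step 5: stack=$ J  input=a b f $  — expand J ::= a b f
step 6: stack=$ f b a  input=a b f $  — match a
Stack after step 6: $ f b (top = b).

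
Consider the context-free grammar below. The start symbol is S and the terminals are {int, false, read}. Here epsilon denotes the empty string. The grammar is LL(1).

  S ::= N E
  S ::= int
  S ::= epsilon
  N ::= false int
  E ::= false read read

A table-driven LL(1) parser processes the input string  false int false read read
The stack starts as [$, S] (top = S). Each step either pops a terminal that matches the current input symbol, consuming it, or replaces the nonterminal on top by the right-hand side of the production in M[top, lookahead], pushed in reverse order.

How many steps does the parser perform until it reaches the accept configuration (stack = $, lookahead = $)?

8

     Stack              Input                        Action
  1  $ S                false int false read read $  expand S ::= N E
  2  $ E N              false int false read read $  expand N ::= false int
  3  $ E int false      false int false read read $  match false
  4  $ E int            int false read read $        match int
  5  $ E                false read read $            expand E ::= false read read
  6  $ read read false  false read read $            match false
  7  $ read read        read read $                  match read
  8  $ read             read $                       match read
Accept reached after 8 steps.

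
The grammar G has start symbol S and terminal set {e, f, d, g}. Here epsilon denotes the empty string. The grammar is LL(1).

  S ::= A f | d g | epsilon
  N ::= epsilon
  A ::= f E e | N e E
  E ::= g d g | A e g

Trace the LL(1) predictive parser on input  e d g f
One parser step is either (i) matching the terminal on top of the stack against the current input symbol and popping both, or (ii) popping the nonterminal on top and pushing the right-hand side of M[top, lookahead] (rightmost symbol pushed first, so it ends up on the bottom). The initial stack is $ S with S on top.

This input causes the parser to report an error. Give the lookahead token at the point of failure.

d

step 1: stack=$ S  input=e d g f $  — expand S ::= A f
step 2: stack=$ f A  input=e d g f $  — expand A ::= N e E
step 3: stack=$ f E e N  input=e d g f $  — expand N ::= epsilon
step 4: stack=$ f E e  input=e d g f $  — match e
step 5: stack=$ f E  input=d g f $  — error: M[E, d] is empty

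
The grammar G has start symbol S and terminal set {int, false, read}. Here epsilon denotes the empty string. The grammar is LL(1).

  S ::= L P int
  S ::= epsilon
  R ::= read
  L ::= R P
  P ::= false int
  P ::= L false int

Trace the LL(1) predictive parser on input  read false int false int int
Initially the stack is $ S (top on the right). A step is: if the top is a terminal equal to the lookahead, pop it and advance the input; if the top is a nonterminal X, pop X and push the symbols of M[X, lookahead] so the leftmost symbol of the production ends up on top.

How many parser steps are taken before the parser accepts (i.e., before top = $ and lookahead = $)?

11

      Stack              Input                           Action
   1  $ S                read false int false int int $  expand S ::= L P int
   2  $ int P L          read false int false int int $  expand L ::= R P
   3  $ int P P R        read false int false int int $  expand R ::= read
   4  $ int P P read     read false int false int int $  match read
   5  $ int P P          false int false int int $       expand P ::= false int
   6  $ int P int false  false int false int int $       match false
   7  $ int P int        int false int int $             match int
   8  $ int P            false int int $                 expand P ::= false int
   9  $ int int false    false int int $                 match false
  10  $ int int          int int $                       match int
  11  $ int              int $                           match int
Accept reached after 11 steps.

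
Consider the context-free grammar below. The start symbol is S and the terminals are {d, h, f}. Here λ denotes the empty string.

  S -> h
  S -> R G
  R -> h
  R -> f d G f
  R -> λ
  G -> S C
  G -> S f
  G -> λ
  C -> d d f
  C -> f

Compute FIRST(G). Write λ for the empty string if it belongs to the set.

FIRST(R) = {λ, f, h}
FIRST(C) = {d, f}
FIRST(S) = {λ, d, f, h}  (via R G)
FIRST(G) = {λ, d, f, h}  (via S C, S f)

{λ, d, f, h}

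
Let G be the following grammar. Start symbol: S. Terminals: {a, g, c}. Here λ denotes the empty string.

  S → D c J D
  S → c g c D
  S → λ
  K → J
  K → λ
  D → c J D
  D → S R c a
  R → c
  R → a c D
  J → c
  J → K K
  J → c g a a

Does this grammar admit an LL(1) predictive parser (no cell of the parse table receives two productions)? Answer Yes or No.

FIRST(S) = {λ, a, c}
FIRST(K) = {λ, c}
FIRST(D) = {a, c}
FIRST(R) = {a, c}
FIRST(J) = {λ, c}
FOLLOW(S) = {$, a, c}
FOLLOW(K) = {a, c}
FOLLOW(D) = {$, a, c}
FOLLOW(R) = {c}
FOLLOW(J) = {a, c}
Cell M[D, c] receives both D → c J D and D → S R c a — the grammar is not LL(1).

No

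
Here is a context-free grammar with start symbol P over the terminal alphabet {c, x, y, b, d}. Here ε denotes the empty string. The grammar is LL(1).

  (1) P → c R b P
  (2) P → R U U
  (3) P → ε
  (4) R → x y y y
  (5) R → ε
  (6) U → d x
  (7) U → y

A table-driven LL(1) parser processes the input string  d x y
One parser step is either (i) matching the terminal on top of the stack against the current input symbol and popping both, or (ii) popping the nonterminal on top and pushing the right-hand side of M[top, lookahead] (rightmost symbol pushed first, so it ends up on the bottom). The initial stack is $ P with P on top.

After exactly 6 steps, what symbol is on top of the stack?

     Stack    Input    Action
  1  $ P      d x y $  expand P → R U U
  2  $ U U R  d x y $  expand R → ε
  3  $ U U    d x y $  expand U → d x
  4  $ U x d  d x y $  match d
  5  $ U x    x y $    match x
  6  $ U      y $      expand U → y
Stack after step 6: $ y (top = y).

y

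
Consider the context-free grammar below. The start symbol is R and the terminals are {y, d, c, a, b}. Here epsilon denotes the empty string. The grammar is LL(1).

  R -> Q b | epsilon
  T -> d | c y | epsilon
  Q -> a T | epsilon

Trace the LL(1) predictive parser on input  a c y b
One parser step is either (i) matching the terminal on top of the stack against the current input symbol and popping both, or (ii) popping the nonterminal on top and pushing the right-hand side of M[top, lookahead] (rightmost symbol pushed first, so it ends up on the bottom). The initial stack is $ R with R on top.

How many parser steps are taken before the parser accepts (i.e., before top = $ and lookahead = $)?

step 1: stack=$ R  input=a c y b $  — expand R -> Q b
step 2: stack=$ b Q  input=a c y b $  — expand Q -> a T
step 3: stack=$ b T a  input=a c y b $  — match a
step 4: stack=$ b T  input=c y b $  — expand T -> c y
step 5: stack=$ b y c  input=c y b $  — match c
step 6: stack=$ b y  input=y b $  — match y
step 7: stack=$ b  input=b $  — match b
Accept reached after 7 steps.

7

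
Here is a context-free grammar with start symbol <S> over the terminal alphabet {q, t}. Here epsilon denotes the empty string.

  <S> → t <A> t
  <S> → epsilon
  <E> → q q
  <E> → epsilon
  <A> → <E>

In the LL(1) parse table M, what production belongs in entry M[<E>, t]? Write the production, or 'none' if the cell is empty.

<E> → epsilon

FIRST(<S>): from <S>→t <A> t we get {t}; from <S>→epsilon we get {epsilon}. So FIRST(<S>) = {epsilon, t}.
FIRST(<E>): from <E>→q q we get {q}; from <E>→epsilon we get {epsilon}. So FIRST(<E>) = {epsilon, q}.
FIRST(<A>): from <A>→<E> we get {epsilon, q}. So FIRST(<A>) = {epsilon, q}.
FOLLOW(<S>) includes $ since <S> is the start symbol.
FOLLOW(<A>): in <S>→t <A> t, <A> is followed by t with FIRST {t}. Thus FOLLOW(<A>) = {t}.
FOLLOW(<E>): in <A>→<E>, the suffix after <E> is empty, so FOLLOW(<E>) ⊇ FOLLOW(<A>) = {t}. Thus FOLLOW(<E>) = {t}.
For <E> → q q: FIRST(q q) = {q}, so it goes in M[<E>, t] for t ∈ {q}.
For <E> → epsilon: FIRST(epsilon) = {epsilon}, so it goes in M[<E>, t] for t ∈ {}; since epsilon ∈ FIRST, also for every t ∈ FOLLOW(<E>) = {t}.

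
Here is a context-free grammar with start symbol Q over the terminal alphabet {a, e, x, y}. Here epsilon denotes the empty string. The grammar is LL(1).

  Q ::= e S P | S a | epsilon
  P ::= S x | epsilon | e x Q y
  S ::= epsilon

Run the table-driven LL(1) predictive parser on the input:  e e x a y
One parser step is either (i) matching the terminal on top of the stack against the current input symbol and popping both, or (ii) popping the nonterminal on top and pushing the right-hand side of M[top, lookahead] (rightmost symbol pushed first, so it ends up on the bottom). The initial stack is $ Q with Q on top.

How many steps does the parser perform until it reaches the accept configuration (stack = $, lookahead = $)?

      Stack      Input        Action
   1  $ Q        e e x a y $  expand Q ::= e S P
   2  $ P S e    e e x a y $  match e
   3  $ P S      e x a y $    expand S ::= epsilon
   4  $ P        e x a y $    expand P ::= e x Q y
   5  $ y Q x e  e x a y $    match e
   6  $ y Q x    x a y $      match x
   7  $ y Q      a y $        expand Q ::= S a
   8  $ y a S    a y $        expand S ::= epsilon
   9  $ y a      a y $        match a
  10  $ y        y $          match y
Accept reached after 10 steps.

10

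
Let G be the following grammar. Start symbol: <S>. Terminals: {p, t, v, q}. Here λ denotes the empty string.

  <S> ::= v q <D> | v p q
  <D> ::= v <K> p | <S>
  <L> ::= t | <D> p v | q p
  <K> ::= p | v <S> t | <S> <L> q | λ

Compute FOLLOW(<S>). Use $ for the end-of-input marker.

FIRST(<S>) = {v}
FIRST(<D>) = {v}  (via <S>)
FIRST(<K>) = {λ, p, v}  (via <S> <L> q)
FIRST(<L>) = {q, t, v}  (via <D> p v)
FOLLOW(<S>) includes $ since <S> is the start symbol.
FOLLOW(<L>): in <K>::=<S> <L> q, <L> is followed by q with FIRST {q}. Thus FOLLOW(<L>) = {q}.
FOLLOW(<K>): in <D>::=v <K> p, <K> is followed by p with FIRST {p}. Thus FOLLOW(<K>) = {p}.
FOLLOW(<S>): in <D>::=<S>, the suffix after <S> is empty, so FOLLOW(<S>) ⊇ FOLLOW(<D>) = {$, p, q, t, v}; in <K>::=v <S> t, <S> is followed by t with FIRST {t}; in <K>::=<S> <L> q, <S> is followed by <L> q with FIRST {q, t, v}. Thus FOLLOW(<S>) = {$, p, q, t, v}.
FOLLOW(<D>): in <S>::=v q <D>, the suffix after <D> is empty, so FOLLOW(<D>) ⊇ FOLLOW(<S>) = {$, p, q, t, v}; in <L>::=<D> p v, <D> is followed by p v with FIRST {p}. Thus FOLLOW(<D>) = {$, p, q, t, v}.

{$, p, q, t, v}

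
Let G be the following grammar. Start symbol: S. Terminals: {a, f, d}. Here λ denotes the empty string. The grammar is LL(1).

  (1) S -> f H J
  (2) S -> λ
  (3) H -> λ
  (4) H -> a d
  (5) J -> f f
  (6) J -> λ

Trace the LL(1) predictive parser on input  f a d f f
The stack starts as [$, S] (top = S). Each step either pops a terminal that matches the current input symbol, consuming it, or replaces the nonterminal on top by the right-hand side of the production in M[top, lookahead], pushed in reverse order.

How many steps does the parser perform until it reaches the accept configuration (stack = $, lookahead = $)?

8

step 1: stack=$ S  input=f a d f f $  — expand S -> f H J
step 2: stack=$ J H f  input=f a d f f $  — match f
step 3: stack=$ J H  input=a d f f $  — expand H -> a d
step 4: stack=$ J d a  input=a d f f $  — match a
step 5: stack=$ J d  input=d f f $  — match d
step 6: stack=$ J  input=f f $  — expand J -> f f
step 7: stack=$ f f  input=f f $  — match f
step 8: stack=$ f  input=f $  — match f
Accept reached after 8 steps.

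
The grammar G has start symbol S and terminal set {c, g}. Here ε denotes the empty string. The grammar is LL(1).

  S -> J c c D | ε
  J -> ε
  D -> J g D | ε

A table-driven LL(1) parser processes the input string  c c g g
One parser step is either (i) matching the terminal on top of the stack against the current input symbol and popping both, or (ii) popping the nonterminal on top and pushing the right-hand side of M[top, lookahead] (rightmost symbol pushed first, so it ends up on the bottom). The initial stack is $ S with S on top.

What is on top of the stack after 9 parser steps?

g

     Stack      Input      Action
  1  $ S        c c g g $  expand S -> J c c D
  2  $ D c c J  c c g g $  expand J -> ε
  3  $ D c c    c c g g $  match c
  4  $ D c      c g g $    match c
  5  $ D        g g $      expand D -> J g D
  6  $ D g J    g g $      expand J -> ε
  7  $ D g      g g $      match g
  8  $ D        g $        expand D -> J g D
  9  $ D g J    g $        expand J -> ε
Stack after step 9: $ D g (top = g).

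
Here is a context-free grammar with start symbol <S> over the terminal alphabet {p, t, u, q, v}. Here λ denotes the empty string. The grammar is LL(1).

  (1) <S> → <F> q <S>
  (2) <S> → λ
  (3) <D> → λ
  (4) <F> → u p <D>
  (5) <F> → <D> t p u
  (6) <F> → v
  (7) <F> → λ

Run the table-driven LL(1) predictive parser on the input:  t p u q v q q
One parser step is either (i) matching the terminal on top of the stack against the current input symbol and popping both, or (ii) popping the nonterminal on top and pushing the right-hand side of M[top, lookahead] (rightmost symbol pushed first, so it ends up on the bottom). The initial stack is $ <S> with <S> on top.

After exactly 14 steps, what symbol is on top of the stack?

step 1: stack=$ <S>  input=t p u q v q q $  — expand <S> → <F> q <S>
step 2: stack=$ <S> q <F>  input=t p u q v q q $  — expand <F> → <D> t p u
step 3: stack=$ <S> q u p t <D>  input=t p u q v q q $  — expand <D> → λ
step 4: stack=$ <S> q u p t  input=t p u q v q q $  — match t
step 5: stack=$ <S> q u p  input=p u q v q q $  — match p
step 6: stack=$ <S> q u  input=u q v q q $  — match u
step 7: stack=$ <S> q  input=q v q q $  — match q
step 8: stack=$ <S>  input=v q q $  — expand <S> → <F> q <S>
step 9: stack=$ <S> q <F>  input=v q q $  — expand <F> → v
step 10: stack=$ <S> q v  input=v q q $  — match v
step 11: stack=$ <S> q  input=q q $  — match q
step 12: stack=$ <S>  input=q $  — expand <S> → <F> q <S>
step 13: stack=$ <S> q <F>  input=q $  — expand <F> → λ
step 14: stack=$ <S> q  input=q $  — match q
Stack after step 14: $ <S> (top = <S>).

<S>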